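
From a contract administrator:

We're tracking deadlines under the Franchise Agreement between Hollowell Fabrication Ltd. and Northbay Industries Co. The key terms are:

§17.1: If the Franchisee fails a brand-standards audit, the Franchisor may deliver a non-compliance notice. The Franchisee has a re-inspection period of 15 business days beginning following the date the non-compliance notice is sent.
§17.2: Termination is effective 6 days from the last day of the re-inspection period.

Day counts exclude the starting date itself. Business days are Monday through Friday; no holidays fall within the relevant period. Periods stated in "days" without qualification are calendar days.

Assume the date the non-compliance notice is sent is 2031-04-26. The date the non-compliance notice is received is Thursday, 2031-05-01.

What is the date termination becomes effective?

The last day of the re-inspection period: 15 business days after Saturday, 2031-04-26, skipping weekends — Apr 28, Apr 29, Apr 30, May 1, …, May 14, May 15, May 16 — lands on Friday, 2031-05-16.
The date termination becomes effective: 2031-05-16 + 6 days = 2031-05-22.

2031-05-22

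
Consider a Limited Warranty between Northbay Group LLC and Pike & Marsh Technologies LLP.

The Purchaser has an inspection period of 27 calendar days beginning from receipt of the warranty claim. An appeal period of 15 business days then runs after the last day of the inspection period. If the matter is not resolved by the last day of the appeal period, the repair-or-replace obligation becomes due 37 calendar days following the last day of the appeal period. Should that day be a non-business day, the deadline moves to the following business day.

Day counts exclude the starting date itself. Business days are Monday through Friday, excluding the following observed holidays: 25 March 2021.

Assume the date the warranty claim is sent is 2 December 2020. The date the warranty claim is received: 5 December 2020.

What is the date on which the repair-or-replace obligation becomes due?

1 March 2021

Adding 27 calendar days to 5 December 2020 gives 1 January 2021, which is the last day of the inspection period.
The last day of the appeal period: counting 15 business days from Friday, 1 January 2021 (Jan 4, Jan 5, Jan 6, Jan 7, …, Jan 20, Jan 21, Jan 22, skipping weekends) reaches Friday, 22 January 2021.
The date on which the repair-or-replace obligation becomes due: 37 calendar days after 22 January 2021 is 28 February 2021. That falls on a Sunday, so it rolls to the next business day, Monday, 1 March 2021.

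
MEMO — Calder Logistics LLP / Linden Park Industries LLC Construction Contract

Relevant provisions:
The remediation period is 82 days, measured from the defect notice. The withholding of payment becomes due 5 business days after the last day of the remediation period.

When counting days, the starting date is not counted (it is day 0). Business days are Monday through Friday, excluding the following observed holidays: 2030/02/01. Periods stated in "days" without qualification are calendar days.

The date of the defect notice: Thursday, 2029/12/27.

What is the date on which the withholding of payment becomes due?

2030/03/26

The last day of the remediation period: 2029/12/27 + 82 days = 2030/03/19.
The date on which the withholding of payment becomes due: counting 5 business days from Tuesday, 2030/03/19 (Mar 20, Mar 21, Mar 22, Mar 25, Mar 26, skipping weekends) reaches Tuesday, 2030/03/26.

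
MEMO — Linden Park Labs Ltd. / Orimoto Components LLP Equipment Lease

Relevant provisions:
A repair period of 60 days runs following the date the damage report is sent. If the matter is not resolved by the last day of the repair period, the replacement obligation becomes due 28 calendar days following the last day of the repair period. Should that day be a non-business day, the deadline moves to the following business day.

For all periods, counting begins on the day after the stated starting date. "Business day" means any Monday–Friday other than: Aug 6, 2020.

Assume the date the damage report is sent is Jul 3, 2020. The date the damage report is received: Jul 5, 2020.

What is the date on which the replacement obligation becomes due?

The last day of the repair period: 60 calendar days after Jul 3, 2020 is Sep 1, 2020.
Adding 28 calendar days to Sep 1, 2020 gives Sep 29, 2020, which is the date on which the replacement obligation becomes due. Sep 29, 2020 is a Tuesday and is not a listed holiday, so no roll-forward applies.

Sep 29, 2020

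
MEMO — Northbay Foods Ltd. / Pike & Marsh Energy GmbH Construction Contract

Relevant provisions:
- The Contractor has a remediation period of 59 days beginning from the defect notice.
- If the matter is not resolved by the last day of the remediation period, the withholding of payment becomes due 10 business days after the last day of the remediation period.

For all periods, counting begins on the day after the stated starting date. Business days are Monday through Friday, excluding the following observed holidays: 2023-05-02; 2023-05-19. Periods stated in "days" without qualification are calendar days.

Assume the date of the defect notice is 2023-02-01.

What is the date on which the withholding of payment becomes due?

2023-04-14

The last day of the remediation period: 59 calendar days after 2023-02-01 is 2023-04-01.
The date on which the withholding of payment becomes due: 10 business days after Saturday, 2023-04-01, skipping weekends — Apr 3, Apr 4, Apr 5, Apr 6, Apr 7, Apr 10, Apr 11, Apr 12, Apr 13, Apr 14 — lands on Friday, 2023-04-14.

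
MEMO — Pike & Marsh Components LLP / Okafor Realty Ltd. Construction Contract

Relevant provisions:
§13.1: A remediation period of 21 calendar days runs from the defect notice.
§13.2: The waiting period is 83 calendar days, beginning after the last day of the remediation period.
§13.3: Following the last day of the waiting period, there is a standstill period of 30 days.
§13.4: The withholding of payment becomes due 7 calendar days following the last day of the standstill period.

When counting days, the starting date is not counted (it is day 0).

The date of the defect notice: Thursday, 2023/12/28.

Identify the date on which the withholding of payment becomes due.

Adding 21 calendar days to 2023/12/28 gives 2024/01/18, which is the last day of the remediation period.
The last day of the waiting period: 2024/01/18 + 83 days = 2024/04/10.
The last day of the standstill period: 2024/04/10 + 30 days = 2024/05/10.
The date on which the withholding of payment becomes due: 7 calendar days after 2024/05/10 is 2024/05/17.

2024/05/17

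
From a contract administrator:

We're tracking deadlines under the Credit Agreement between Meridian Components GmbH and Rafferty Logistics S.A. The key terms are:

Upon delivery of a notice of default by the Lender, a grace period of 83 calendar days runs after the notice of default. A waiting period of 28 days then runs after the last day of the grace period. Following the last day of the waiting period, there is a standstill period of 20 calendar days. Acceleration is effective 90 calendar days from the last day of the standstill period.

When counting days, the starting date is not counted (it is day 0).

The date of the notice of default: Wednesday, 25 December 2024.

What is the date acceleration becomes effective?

3 August 2025

The last day of the grace period: 25 December 2024 + 83 days = 18 March 2025.
The last day of the waiting period: 18 March 2025 + 28 days = 15 April 2025.
The last day of the standstill period: 20 calendar days after 15 April 2025 is 5 May 2025.
Adding 90 calendar days to 5 May 2025 gives 3 August 2025, which is the date acceleration becomes effective.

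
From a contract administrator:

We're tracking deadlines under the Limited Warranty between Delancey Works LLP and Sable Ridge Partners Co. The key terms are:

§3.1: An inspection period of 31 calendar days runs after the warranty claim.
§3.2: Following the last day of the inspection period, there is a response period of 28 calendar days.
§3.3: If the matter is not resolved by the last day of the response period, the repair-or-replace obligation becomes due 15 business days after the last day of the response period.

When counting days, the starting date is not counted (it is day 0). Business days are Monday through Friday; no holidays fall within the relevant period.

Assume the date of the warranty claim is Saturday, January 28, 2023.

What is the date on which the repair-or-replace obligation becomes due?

April 18, 2023

The last day of the inspection period: January 28, 2023 + 31 days = February 28, 2023.
The last day of the response period: 28 calendar days after February 28, 2023 is March 28, 2023.
The date on which the repair-or-replace obligation becomes due: 15 business days after Tuesday, March 28, 2023, skipping weekends — Mar 29, Mar 30, Mar 31, Apr 3, …, Apr 14, Apr 17, Apr 18 — lands on Tuesday, April 18, 2023.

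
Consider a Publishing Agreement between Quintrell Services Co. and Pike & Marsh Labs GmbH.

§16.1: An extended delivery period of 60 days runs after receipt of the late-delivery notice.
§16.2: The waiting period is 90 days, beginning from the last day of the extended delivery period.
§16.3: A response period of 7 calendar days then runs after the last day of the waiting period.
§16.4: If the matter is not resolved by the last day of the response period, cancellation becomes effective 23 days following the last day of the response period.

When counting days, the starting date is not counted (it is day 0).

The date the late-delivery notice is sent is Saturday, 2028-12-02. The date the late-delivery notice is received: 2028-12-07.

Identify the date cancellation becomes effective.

The last day of the extended delivery period: 2028-12-07 + 60 days = 2029-02-05.
The last day of the waiting period: 2029-02-05 + 90 days = 2029-05-06.
Adding 7 calendar days to 2029-05-06 gives 2029-05-13, which is the last day of the response period.
The date cancellation becomes effective: 23 calendar days after 2029-05-13 is 2029-06-05.

2029-06-05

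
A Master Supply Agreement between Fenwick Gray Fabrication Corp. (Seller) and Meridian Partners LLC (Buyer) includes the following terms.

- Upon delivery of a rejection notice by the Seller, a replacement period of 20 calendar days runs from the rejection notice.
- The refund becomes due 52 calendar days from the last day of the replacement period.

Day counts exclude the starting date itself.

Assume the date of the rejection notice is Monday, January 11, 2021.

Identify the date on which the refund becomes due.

March 24, 2021

The last day of the replacement period: January 11, 2021 + 20 days = January 31, 2021.
Adding 52 calendar days to January 31, 2021 gives March 24, 2021, which is the date on which the refund becomes due.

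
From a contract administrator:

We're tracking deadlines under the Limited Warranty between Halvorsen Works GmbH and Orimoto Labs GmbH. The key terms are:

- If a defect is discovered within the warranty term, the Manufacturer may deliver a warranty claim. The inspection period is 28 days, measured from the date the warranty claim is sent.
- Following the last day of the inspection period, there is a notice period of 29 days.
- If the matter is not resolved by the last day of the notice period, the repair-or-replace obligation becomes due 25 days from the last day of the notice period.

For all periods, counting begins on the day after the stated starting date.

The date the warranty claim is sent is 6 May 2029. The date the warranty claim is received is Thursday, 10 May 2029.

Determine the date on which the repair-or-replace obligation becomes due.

The last day of the inspection period: 6 May 2029 + 28 days = 3 June 2029.
Adding 29 calendar days to 3 June 2029 gives 2 July 2029, which is the last day of the notice period.
The date on which the repair-or-replace obligation becomes due: 2 July 2029 + 25 days = 27 July 2029.

27 July 2029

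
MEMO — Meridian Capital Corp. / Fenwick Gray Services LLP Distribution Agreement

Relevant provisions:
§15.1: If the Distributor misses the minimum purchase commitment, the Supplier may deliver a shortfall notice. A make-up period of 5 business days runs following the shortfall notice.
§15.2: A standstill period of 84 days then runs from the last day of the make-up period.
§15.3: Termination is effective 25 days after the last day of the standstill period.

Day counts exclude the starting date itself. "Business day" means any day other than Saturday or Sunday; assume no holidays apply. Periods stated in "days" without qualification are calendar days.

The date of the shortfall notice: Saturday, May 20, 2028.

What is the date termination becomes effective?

Sep 12, 2028

From Saturday, May 20, 2028, 5 business days (May 22, May 23, May 24, May 25, May 26, skipping weekends) brings us to Friday, May 26, 2028, which is the last day of the make-up period.
Adding 84 calendar days to May 26, 2028 gives Aug 18, 2028, which is the last day of the standstill period.
The date termination becomes effective: Aug 18, 2028 + 25 days = Sep 12, 2028.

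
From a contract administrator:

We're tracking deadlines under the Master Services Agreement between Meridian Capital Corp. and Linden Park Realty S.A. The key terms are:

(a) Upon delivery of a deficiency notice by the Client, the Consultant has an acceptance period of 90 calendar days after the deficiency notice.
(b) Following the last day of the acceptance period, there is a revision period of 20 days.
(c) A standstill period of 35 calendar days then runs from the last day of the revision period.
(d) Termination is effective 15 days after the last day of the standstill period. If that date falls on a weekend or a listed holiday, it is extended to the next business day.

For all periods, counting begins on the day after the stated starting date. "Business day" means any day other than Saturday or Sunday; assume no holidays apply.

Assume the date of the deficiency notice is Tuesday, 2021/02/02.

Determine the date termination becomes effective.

2021/07/12

The last day of the acceptance period: 90 calendar days after 2021/02/02 is 2021/05/03.
The last day of the revision period: 2021/05/03 + 20 days = 2021/05/23.
Adding 35 calendar days to 2021/05/23 gives 2021/06/27, which is the last day of the standstill period.
The date termination becomes effective: 2021/06/27 + 15 days = 2021/07/12. 2021/07/12 is a Monday, so no roll-forward applies.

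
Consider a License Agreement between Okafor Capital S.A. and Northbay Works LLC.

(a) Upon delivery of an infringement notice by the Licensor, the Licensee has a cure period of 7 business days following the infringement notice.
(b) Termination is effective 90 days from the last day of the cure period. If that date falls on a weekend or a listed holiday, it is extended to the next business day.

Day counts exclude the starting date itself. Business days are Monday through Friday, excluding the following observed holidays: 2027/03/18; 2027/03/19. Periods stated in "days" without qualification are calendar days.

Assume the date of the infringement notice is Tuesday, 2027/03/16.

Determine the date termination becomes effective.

The last day of the cure period: counting 7 business days from Tuesday, 2027/03/16 (Mar 17, Mar 22, Mar 23, Mar 24, Mar 25, Mar 26, Mar 29, skipping weekends and the listed holidays on Mar 18, Mar 19) reaches Monday, 2027/03/29.
Adding 90 calendar days to 2027/03/29 gives 2027/06/27, which is the date termination becomes effective. That falls on a Sunday, so it rolls to the next business day, Monday, 2027/06/28.

2027/06/28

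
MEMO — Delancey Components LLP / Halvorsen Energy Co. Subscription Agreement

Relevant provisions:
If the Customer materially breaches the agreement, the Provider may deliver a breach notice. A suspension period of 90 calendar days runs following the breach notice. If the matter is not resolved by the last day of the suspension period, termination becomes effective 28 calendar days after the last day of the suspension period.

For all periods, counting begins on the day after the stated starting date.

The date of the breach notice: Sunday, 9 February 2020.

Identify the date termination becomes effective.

6 June 2020

The last day of the suspension period: 90 calendar days after 9 February 2020 is 9 May 2020.
The date termination becomes effective: 9 May 2020 + 28 days = 6 June 2020.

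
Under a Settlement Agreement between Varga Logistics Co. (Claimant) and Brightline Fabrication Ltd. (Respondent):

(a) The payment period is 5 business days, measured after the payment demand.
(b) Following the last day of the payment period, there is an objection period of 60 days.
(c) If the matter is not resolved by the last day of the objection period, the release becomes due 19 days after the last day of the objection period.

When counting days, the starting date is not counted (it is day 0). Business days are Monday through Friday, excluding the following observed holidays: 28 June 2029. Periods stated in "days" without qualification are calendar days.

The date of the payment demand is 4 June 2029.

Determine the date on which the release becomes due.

From Monday, 4 June 2029, 5 business days (Jun 5, Jun 6, Jun 7, Jun 8, Jun 11, skipping weekends) brings us to Monday, 11 June 2029, which is the last day of the payment period.
Adding 60 calendar days to 11 June 2029 gives 10 August 2029, which is the last day of the objection period.
Adding 19 calendar days to 10 August 2029 gives 29 August 2029, which is the date on which the release becomes due.

29 August 2029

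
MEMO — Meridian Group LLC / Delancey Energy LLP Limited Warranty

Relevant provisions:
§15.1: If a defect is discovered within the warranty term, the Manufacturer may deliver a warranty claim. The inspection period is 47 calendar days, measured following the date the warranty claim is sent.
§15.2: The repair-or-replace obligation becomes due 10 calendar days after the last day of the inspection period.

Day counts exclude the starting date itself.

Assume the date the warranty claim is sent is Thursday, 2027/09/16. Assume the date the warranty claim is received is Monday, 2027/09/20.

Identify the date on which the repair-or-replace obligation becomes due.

2027/11/12

The last day of the inspection period: 2027/09/16 + 47 days = 2027/11/02.
The date on which the repair-or-replace obligation becomes due: 2027/11/02 + 10 days = 2027/11/12.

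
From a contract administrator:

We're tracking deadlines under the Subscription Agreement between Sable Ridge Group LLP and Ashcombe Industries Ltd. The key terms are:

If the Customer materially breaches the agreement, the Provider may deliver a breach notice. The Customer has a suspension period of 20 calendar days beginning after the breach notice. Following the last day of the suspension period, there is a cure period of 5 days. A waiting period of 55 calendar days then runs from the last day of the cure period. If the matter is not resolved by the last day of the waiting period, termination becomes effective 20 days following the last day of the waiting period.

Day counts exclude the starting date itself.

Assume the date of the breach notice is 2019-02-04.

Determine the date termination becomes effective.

2019-05-15

Adding 20 calendar days to 2019-02-04 gives 2019-02-24, which is the last day of the suspension period.
The last day of the cure period: 5 calendar days after 2019-02-24 is 2019-03-01.
Adding 55 calendar days to 2019-03-01 gives 2019-04-25, which is the last day of the waiting period.
The date termination becomes effective: 2019-04-25 + 20 days = 2019-05-15.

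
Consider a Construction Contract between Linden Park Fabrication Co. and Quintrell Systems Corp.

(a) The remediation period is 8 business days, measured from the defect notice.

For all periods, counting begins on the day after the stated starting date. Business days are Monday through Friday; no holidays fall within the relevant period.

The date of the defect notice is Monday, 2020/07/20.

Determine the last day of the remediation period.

2020/07/30

The last day of the remediation period: 8 business days after Monday, 2020/07/20, skipping weekends — Jul 21, Jul 22, Jul 23, Jul 24, Jul 27, Jul 28, Jul 29, Jul 30 — lands on Thursday, 2020/07/30.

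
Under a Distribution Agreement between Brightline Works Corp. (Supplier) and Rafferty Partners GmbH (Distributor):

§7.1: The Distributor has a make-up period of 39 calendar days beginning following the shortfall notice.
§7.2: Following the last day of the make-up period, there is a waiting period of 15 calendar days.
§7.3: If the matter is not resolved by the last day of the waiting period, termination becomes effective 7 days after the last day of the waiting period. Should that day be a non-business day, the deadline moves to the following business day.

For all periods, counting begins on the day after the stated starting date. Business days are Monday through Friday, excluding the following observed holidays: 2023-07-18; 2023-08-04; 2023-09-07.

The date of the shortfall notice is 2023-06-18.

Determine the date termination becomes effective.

The last day of the make-up period: 2023-06-18 + 39 days = 2023-07-27.
The last day of the waiting period: 2023-07-27 + 15 days = 2023-08-11.
The date termination becomes effective: 7 calendar days after 2023-08-11 is 2023-08-18. 2023-08-18 is a Friday and is not a listed holiday, so no roll-forward applies.

2023-08-18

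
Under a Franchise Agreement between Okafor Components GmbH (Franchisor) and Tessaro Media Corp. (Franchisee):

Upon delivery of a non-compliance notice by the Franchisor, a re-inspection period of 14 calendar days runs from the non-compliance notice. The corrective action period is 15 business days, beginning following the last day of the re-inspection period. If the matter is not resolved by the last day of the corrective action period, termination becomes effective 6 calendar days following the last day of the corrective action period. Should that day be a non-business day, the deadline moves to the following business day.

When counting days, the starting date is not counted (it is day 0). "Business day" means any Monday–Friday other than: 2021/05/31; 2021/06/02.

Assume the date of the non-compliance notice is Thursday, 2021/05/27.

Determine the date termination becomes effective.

2021/07/07

The last day of the re-inspection period: 2021/05/27 + 14 days = 2021/06/10.
From Thursday, 2021/06/10, 15 business days (Jun 11, Jun 14, Jun 15, Jun 16, …, Jun 29, Jun 30, Jul 1, skipping weekends) brings us to Thursday, 2021/07/01, which is the last day of the corrective action period.
Adding 6 calendar days to 2021/07/01 gives 2021/07/07, which is the date termination becomes effective. 2021/07/07 is a Wednesday and is not a listed holiday, so no roll-forward applies.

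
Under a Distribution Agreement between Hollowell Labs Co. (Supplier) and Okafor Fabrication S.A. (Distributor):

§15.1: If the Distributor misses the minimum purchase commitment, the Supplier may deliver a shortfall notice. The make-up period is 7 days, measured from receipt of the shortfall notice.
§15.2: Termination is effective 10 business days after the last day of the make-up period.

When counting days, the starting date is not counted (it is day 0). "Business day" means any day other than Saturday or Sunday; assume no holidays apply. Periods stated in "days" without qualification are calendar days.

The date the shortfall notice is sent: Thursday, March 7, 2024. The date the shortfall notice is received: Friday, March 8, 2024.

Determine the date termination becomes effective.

Adding 7 calendar days to March 8, 2024 gives March 15, 2024, which is the last day of the make-up period.
From Friday, March 15, 2024, 10 business days (Mar 18, Mar 19, Mar 20, Mar 21, Mar 22, Mar 25, Mar 26, Mar 27, Mar 28, Mar 29, skipping weekends) brings us to Friday, March 29, 2024, which is the date termination becomes effective.

March 29, 2024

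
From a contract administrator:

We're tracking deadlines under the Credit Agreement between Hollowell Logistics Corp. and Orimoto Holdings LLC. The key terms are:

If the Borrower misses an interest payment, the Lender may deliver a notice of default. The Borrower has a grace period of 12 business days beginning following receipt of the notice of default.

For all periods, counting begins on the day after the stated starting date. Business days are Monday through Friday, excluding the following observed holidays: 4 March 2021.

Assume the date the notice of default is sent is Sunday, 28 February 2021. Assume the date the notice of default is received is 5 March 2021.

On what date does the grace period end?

The last day of the grace period: 12 business days after Friday, 5 March 2021, skipping weekends — Mar 8, Mar 9, Mar 10, Mar 11, …, Mar 19, Mar 22, Mar 23 — lands on Tuesday, 23 March 2021.

23 March 2021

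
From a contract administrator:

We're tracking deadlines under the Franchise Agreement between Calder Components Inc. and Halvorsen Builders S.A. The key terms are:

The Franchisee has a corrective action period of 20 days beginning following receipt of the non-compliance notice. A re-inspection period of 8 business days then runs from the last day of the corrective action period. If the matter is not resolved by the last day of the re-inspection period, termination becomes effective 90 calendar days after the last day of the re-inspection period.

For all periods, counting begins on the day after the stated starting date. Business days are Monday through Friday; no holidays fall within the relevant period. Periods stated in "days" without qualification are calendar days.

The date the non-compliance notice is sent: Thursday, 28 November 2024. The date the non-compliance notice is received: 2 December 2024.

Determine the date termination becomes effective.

The last day of the corrective action period: 2 December 2024 + 20 days = 22 December 2024.
The last day of the re-inspection period: 8 business days after Sunday, 22 December 2024, skipping weekends — Dec 23, Dec 24, Dec 25, Dec 26, Dec 27, Dec 30, Dec 31, Jan 1 — lands on Wednesday, 1 January 2025.
Adding 90 calendar days to 1 January 2025 gives 1 April 2025, which is the date termination becomes effective.

1 April 2025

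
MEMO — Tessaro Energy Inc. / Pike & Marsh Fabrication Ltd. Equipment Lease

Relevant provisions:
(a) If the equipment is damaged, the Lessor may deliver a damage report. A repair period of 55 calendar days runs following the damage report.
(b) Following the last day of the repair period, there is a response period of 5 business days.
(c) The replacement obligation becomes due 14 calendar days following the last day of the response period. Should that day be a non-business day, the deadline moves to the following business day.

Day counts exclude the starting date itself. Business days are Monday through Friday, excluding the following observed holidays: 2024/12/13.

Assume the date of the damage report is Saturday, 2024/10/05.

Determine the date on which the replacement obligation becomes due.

The last day of the repair period: 2024/10/05 + 55 days = 2024/11/29.
The last day of the response period: counting 5 business days from Friday, 2024/11/29 (Dec 2, Dec 3, Dec 4, Dec 5, Dec 6, skipping weekends) reaches Friday, 2024/12/06.
The date on which the replacement obligation becomes due: 2024/12/06 + 14 days = 2024/12/20. 2024/12/20 is a Friday and is not a listed holiday, so no roll-forward applies.

2024/12/20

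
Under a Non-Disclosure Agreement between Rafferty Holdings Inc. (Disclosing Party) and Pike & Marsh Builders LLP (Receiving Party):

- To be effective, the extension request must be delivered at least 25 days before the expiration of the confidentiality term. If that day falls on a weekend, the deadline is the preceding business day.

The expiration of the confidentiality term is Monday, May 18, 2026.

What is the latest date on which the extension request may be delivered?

Apr 23, 2026

Counting back 25 calendar days from May 18, 2026 gives Apr 23, 2026. That is a Thursday, so no adjustment is needed.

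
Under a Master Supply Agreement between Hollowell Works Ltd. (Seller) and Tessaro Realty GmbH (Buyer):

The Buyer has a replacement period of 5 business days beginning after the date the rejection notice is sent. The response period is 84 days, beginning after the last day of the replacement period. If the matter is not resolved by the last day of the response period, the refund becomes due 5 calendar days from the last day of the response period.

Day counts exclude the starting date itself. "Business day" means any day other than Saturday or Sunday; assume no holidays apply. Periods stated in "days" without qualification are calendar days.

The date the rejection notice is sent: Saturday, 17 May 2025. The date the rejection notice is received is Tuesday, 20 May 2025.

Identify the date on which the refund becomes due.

20 August 2025

The last day of the replacement period: counting 5 business days from Saturday, 17 May 2025 (May 19, May 20, May 21, May 22, May 23, skipping weekends) reaches Friday, 23 May 2025.
Adding 84 calendar days to 23 May 2025 gives 15 August 2025, which is the last day of the response period.
The date on which the refund becomes due: 5 calendar days after 15 August 2025 is 20 August 2025.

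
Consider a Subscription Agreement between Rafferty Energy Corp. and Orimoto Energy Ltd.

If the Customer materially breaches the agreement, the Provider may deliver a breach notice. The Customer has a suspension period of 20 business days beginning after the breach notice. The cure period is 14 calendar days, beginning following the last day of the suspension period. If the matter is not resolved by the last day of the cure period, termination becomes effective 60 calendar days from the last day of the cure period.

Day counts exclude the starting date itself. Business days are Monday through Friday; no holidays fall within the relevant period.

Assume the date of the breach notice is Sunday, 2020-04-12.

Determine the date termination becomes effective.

The last day of the suspension period: 20 business days after Sunday, 2020-04-12, skipping weekends — Apr 13, Apr 14, Apr 15, Apr 16, …, May 6, May 7, May 8 — lands on Friday, 2020-05-08.
The last day of the cure period: 14 calendar days after 2020-05-08 is 2020-05-22.
The date termination becomes effective: 60 calendar days after 2020-05-22 is 2020-07-21.

2020-07-21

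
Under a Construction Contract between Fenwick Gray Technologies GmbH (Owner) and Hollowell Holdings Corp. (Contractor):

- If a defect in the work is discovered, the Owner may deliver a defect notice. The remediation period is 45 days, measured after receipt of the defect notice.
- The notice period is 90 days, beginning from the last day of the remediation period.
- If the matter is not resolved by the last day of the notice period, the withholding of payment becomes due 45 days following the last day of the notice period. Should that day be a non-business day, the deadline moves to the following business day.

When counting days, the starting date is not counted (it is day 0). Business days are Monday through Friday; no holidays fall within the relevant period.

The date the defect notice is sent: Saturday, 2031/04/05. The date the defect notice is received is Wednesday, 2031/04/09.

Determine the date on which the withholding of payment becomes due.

2031/10/06

Adding 45 calendar days to 2031/04/09 gives 2031/05/24, which is the last day of the remediation period.
The last day of the notice period: 2031/05/24 + 90 days = 2031/08/22.
Adding 45 calendar days to 2031/08/22 gives 2031/10/06, which is the date on which the withholding of payment becomes due. 2031/10/06 is a Monday, so no roll-forward applies.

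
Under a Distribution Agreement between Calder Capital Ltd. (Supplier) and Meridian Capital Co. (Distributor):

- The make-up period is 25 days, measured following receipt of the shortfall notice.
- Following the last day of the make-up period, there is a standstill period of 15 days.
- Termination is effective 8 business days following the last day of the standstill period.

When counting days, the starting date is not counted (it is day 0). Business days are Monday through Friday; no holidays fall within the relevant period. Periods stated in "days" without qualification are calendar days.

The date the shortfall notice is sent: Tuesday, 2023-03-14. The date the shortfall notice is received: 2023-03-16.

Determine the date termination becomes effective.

The last day of the make-up period: 25 calendar days after 2023-03-16 is 2023-04-10.
The last day of the standstill period: 2023-04-10 + 15 days = 2023-04-25.
The date termination becomes effective: counting 8 business days from Tuesday, 2023-04-25 (Apr 26, Apr 27, Apr 28, May 1, May 2, May 3, May 4, May 5, skipping weekends) reaches Friday, 2023-05-05.

2023-05-05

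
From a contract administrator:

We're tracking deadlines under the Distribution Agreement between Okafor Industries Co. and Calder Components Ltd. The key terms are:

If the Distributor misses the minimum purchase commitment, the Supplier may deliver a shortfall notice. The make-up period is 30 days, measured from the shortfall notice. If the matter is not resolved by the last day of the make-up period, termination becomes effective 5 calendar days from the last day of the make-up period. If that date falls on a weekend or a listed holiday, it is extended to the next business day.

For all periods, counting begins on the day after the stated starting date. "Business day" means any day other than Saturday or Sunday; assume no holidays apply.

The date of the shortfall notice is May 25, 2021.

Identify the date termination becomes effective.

June 29, 2021

The last day of the make-up period: 30 calendar days after May 25, 2021 is June 24, 2021.
Adding 5 calendar days to June 24, 2021 gives June 29, 2021, which is the date termination becomes effective. June 29, 2021 is a Tuesday, so no roll-forward applies.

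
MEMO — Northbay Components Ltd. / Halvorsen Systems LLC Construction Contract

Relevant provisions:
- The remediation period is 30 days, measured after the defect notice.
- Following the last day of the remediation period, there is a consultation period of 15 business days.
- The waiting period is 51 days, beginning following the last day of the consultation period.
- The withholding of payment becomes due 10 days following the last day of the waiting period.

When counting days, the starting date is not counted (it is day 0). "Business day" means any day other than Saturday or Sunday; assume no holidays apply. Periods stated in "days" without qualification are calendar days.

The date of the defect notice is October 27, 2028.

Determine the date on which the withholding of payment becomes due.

February 14, 2029

Adding 30 calendar days to October 27, 2028 gives November 26, 2028, which is the last day of the remediation period.
From Sunday, November 26, 2028, 15 business days (Nov 27, Nov 28, Nov 29, Nov 30, …, Dec 13, Dec 14, Dec 15, skipping weekends) brings us to Friday, December 15, 2028, which is the last day of the consultation period.
The last day of the waiting period: December 15, 2028 + 51 days = February 4, 2029.
The date on which the withholding of payment becomes due: 10 calendar days after February 4, 2029 is February 14, 2029.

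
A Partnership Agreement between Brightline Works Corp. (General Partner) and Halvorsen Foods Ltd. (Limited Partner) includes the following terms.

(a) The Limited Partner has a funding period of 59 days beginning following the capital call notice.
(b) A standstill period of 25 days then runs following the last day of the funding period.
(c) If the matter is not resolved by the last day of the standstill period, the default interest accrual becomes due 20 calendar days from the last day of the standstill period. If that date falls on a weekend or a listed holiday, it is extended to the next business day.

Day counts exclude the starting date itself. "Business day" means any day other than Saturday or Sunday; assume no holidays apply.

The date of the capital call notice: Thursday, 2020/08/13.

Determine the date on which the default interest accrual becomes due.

2020/11/25

The last day of the funding period: 2020/08/13 + 59 days = 2020/10/11.
Adding 25 calendar days to 2020/10/11 gives 2020/11/05, which is the last day of the standstill period.
The date on which the default interest accrual becomes due: 2020/11/05 + 20 days = 2020/11/25. 2020/11/25 is a Wednesday, so no roll-forward applies.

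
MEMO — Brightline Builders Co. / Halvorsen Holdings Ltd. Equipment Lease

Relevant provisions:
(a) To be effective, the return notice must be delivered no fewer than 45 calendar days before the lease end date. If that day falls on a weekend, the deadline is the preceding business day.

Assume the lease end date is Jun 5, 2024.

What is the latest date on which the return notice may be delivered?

Apr 19, 2024

Counting back 45 calendar days from Jun 5, 2024 gives Apr 21, 2024. That is a Sunday, so the deadline moves back to Friday, Apr 19, 2024.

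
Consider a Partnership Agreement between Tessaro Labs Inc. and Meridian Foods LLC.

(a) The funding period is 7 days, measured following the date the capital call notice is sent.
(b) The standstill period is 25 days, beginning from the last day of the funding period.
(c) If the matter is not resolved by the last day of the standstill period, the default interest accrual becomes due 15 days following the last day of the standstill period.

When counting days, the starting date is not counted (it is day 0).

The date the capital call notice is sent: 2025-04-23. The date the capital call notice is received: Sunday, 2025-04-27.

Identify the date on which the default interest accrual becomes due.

The last day of the funding period: 7 calendar days after 2025-04-23 is 2025-04-30.
The last day of the standstill period: 25 calendar days after 2025-04-30 is 2025-05-25.
The date on which the default interest accrual becomes due: 2025-05-25 + 15 days = 2025-06-09.

2025-06-09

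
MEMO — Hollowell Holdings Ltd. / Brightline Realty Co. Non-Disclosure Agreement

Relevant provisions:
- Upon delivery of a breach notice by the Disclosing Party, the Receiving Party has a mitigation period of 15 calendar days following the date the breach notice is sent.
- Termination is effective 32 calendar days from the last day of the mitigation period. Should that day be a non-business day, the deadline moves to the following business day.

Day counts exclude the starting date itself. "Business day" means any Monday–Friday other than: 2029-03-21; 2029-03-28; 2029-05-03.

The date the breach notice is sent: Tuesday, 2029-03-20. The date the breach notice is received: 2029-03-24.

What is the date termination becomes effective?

2029-05-07

The last day of the mitigation period: 15 calendar days after 2029-03-20 is 2029-04-04.
The date termination becomes effective: 32 calendar days after 2029-04-04 is 2029-05-06. That falls on a Sunday, so it rolls to the next business day, Monday, 2029-05-07.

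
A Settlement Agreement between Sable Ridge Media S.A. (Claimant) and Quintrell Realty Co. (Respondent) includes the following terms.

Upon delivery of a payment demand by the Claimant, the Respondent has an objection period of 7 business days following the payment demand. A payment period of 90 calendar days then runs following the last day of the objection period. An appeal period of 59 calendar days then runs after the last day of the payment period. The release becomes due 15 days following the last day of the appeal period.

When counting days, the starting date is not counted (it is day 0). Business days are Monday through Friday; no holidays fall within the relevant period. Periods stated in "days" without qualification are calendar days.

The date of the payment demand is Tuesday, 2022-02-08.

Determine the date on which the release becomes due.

The last day of the objection period: 7 business days after Tuesday, 2022-02-08, skipping weekends — Feb 9, Feb 10, Feb 11, Feb 14, Feb 15, Feb 16, Feb 17 — lands on Thursday, 2022-02-17.
The last day of the payment period: 2022-02-17 + 90 days = 2022-05-18.
The last day of the appeal period: 59 calendar days after 2022-05-18 is 2022-07-16.
The date on which the release becomes due: 15 calendar days after 2022-07-16 is 2022-07-31.

2022-07-31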